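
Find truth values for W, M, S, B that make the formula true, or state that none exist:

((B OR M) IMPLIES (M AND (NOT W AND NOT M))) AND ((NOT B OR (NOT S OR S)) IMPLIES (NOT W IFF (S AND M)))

W = True, M = False, S = True, B = False

  (B OR M) IMPLIES (M AND (NOT W AND NOT M)) = True
    B OR M = False
    M AND (NOT W AND NOT M) = False
      NOT W AND NOT M = False
        NOT W = False
        NOT M = True
  (NOT B OR (NOT S OR S)) IMPLIES (NOT W IFF (S AND M)) = True
    NOT B OR (NOT S OR S) = True
      NOT B = True
      NOT S OR S = True
        NOT S = False
    NOT W IFF (S AND M) = True
      NOT W = False
      S AND M = False
Both conjuncts True, so the formula holds.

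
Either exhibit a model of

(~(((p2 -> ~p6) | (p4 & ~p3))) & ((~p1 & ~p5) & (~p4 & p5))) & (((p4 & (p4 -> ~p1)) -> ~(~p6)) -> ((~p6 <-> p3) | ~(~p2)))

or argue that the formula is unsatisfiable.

Case p5 = True: the conjunct ~p5 is False.
Case p5 = False: the conjunct p5 is False.
Both cases fail — unsatisfiable.

No satisfying assignment exists.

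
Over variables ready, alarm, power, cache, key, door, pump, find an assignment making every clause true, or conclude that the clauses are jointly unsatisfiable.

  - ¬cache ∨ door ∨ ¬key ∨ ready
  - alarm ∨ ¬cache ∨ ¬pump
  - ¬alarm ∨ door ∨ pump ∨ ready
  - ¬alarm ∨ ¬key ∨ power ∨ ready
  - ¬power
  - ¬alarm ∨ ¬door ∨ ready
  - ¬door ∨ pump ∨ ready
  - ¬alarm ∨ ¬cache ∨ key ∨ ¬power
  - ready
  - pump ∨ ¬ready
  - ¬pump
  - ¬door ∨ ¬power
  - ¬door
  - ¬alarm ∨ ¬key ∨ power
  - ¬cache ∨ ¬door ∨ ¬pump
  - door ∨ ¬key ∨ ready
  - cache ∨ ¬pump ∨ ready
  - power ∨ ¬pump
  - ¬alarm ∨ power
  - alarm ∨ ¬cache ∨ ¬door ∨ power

Case ready = True:
  (¬power) forces power = False.
  (pump ∨ ¬ready) forces pump = True.
  Clause (¬pump) is falsified — contradiction.
Case ready = False:
  Clause (ready) is falsified — contradiction.
Both cases fail, so the formula is unsatisfiable.

UNSATISFIABLE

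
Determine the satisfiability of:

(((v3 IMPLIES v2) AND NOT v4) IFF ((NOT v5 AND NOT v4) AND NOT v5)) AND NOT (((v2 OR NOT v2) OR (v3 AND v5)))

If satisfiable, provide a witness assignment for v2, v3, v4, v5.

Unsatisfiable

The conjunct NOT (((v2 OR NOT v2) OR (v3 AND v5))) is unsatisfiable on its own:
  v2=F, v3=F, v5=F: evaluates to False.
  v2=F, v3=F, v5=T: evaluates to False.
  v2=F, v3=T, v5=F: evaluates to False.
  v2=F, v3=T, v5=T: evaluates to False.
  v2=T, v3=F, v5=F: evaluates to False.
  v2=T, v3=F, v5=T: evaluates to False.
  v2=T, v3=T, v5=F: evaluates to False.
  v2=T, v3=T, v5=T: evaluates to False.
So the whole conjunction is unsatisfiable.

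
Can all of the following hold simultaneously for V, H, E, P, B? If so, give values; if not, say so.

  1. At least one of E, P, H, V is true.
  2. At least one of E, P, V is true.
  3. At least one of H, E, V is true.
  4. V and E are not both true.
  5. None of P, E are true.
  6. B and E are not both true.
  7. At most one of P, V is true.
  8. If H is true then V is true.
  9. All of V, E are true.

Case E = True:
  Constraint (5) is violated (E=T) — contradiction.
Case E = False:
  Constraint (9) is violated (E=F) — contradiction.
Both cases fail — unsatisfiable.

UNSATISFIABLE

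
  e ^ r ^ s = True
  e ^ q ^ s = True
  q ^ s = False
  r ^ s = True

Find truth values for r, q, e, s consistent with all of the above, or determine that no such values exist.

Unsatisfiable

Adding constraints 1, 2, 3, 4 mod 2: every variable appears an even number of times on the left, so the left side is 0.
But the right sides sum to 1 (mod 2). 0 ≠ 1 — the system is inconsistent.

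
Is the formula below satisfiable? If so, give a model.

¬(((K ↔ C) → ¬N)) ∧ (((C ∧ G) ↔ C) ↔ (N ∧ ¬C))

K = True, N = True, G = False, C = True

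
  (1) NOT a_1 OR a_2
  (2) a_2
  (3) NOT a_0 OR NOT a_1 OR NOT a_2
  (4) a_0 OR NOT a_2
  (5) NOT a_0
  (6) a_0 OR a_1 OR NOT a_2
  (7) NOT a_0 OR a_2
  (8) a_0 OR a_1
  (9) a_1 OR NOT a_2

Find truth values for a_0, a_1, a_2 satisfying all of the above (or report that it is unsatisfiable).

Unsatisfiable — no assignment works.

Case a_0 = True:
  Clause (NOT a_0) is falsified — contradiction.
Case a_0 = False:
  (a_2) forces a_2 = True.
  Clause (a_0 OR NOT a_2) is falsified — contradiction.
Both cases fail, so the formula is unsatisfiable.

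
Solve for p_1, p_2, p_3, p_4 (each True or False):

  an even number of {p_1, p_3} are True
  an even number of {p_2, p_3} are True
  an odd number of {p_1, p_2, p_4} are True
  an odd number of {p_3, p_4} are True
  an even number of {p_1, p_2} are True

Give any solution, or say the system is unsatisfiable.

p_1 = False, p_2 = False, p_3 = False, p_4 = True

{p_1, p_3}: 0 true → even ✓
{p_2, p_3}: 0 true → even ✓
{p_1, p_2, p_4}: 1 true → odd ✓
{p_3, p_4}: 1 true → odd ✓
{p_1, p_2}: 0 true → even ✓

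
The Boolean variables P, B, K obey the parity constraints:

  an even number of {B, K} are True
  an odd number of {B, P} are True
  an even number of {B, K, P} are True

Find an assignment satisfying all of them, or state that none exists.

P = False; B = True; K = True

{B, K}: 2 true → even ✓
{B, P}: 1 true → odd ✓
{B, K, P}: 2 true → even ✓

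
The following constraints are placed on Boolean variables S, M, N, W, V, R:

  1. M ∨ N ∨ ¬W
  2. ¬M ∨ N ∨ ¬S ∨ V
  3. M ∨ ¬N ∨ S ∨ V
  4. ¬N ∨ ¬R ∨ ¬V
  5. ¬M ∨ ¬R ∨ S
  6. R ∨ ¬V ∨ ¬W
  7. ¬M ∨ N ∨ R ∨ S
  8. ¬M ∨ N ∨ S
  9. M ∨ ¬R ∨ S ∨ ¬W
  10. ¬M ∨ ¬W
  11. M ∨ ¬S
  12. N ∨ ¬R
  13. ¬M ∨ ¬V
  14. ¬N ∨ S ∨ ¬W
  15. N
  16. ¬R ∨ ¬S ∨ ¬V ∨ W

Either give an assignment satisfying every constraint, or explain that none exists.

Unit clause (N) forces N = True.
Set S = True.
  then (M ∨ ¬S) forces M = True.
  then (¬M ∨ ¬V) forces V = False.
  then (¬M ∨ ¬W) forces W = False.
Set R = True.
All clauses satisfied.

S=T, M=T, N=T, W=F, V=F, R=T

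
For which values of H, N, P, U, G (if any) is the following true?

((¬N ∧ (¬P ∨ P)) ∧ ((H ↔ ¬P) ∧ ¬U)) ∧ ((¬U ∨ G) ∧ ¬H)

H: False; N: False; P: True; U: False; G: True

  (¬N ∧ (¬P ∨ P)) ∧ ((H ↔ ¬P) ∧ ¬U) = True
    ¬N ∧ (¬P ∨ P) = True
      ¬N = True
      ¬P ∨ P = True
        ¬P = False
    (H ↔ ¬P) ∧ ¬U = True
      H ↔ ¬P = True
        ¬P = False
      ¬U = True
  (¬U ∨ G) ∧ ¬H = True
    ¬U ∨ G = True
      ¬U = True
    ¬H = True
Both conjuncts True, so the formula holds.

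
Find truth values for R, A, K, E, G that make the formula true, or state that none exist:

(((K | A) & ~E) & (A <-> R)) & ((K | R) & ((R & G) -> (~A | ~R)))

R: False, A: False, K: True, E: False, G: False

  ((K | A) & ~E) & (A <-> R) = True
    (K | A) & ~E = True
      K | A = True
      ~E = True
    A <-> R = True
  (K | R) & ((R & G) -> (~A | ~R)) = True
    K | R = True
    (R & G) -> (~A | ~R) = True
      R & G = False
      ~A | ~R = True
        ~A = True
        ~R = True
Both conjuncts True, so the formula holds.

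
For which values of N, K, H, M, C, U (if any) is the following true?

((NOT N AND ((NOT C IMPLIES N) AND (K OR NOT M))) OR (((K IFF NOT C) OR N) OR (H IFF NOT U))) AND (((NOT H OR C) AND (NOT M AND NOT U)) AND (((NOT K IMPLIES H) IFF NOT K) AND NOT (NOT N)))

N = True, K = False, H = True, M = False, C = True, U = False

  (NOT N AND ((NOT C IMPLIES N) AND (K OR NOT M))) OR (((K IFF NOT C) OR N) OR (H IFF NOT U)) = True
    NOT N AND ((NOT C IMPLIES N) AND (K OR NOT M)) = False
      NOT N = False
      (NOT C IMPLIES N) AND (K OR NOT M) = True
        NOT C IMPLIES N = True
          NOT C = False
        K OR NOT M = True
          NOT M = True
    ((K IFF NOT C) OR N) OR (H IFF NOT U) = True
      (K IFF NOT C) OR N = True
        K IFF NOT C = True
          NOT C = False
      H IFF NOT U = True
        NOT U = True
  ((NOT H OR C) AND (NOT M AND NOT U)) AND (((NOT K IMPLIES H) IFF NOT K) AND NOT (NOT N)) = True
    (NOT H OR C) AND (NOT M AND NOT U) = True
      NOT H OR C = True
        NOT H = False
      NOT M AND NOT U = True
        NOT M = True
        NOT U = True
    ((NOT K IMPLIES H) IFF NOT K) AND NOT (NOT N) = True
      (NOT K IMPLIES H) IFF NOT K = True
        NOT K IMPLIES H = True
          NOT K = True
        NOT K = True
      NOT (NOT N) = True
        NOT N = False
Both conjuncts True, so the formula holds.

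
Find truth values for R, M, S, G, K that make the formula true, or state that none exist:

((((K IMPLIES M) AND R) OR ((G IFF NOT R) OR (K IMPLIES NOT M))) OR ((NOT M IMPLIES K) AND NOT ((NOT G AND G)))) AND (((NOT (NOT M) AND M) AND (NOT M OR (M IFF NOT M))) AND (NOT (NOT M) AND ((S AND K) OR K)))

Case M = True: the conjunct NOT M OR (M IFF NOT M) becomes NOT True OR (True IFF False) = False.
Case M = False: the conjunct NOT (NOT M) becomes NOT (NOT False) = False.
Both cases fail — unsatisfiable.

No satisfying assignment exists.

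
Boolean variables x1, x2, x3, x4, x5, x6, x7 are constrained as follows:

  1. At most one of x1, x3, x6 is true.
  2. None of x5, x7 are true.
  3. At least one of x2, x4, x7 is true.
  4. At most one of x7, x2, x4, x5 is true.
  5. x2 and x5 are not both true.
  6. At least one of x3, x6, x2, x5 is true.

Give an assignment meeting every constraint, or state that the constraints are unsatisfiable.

x1 = False, x2 = False, x3 = False, x4 = True, x5 = False, x6 = True, x7 = False

  (1) {x1, x3, x6}: 1 true — at most one ✓
  (2) {x5, x7}: 0 true — none ✓
  (3) {x2, x4, x7}: 1 true — at least one ✓
  (4) {x7, x2, x4, x5}: 1 true — at most one ✓
  (5) x2=F, x5=F — not both ✓
  (6) {x3, x6, x2, x5}: 1 true — at least one ✓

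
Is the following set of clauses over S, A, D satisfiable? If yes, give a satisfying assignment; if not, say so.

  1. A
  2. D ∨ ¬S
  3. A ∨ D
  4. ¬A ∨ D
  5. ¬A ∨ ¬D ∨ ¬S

S: False, A: True, D: True

Unit clause (A) forces A = True.
In (¬A ∨ D) only D is left, so D = True.
In (¬A ∨ ¬D ∨ ¬S) only ¬S is left, so S = False.
Check each clause:
  (A): A holds.
  (D ∨ ¬S): D holds.
  (A ∨ D): A holds.
  (¬A ∨ D): D holds.
  (¬A ∨ ¬D ∨ ¬S): ¬S holds.
All clauses satisfied.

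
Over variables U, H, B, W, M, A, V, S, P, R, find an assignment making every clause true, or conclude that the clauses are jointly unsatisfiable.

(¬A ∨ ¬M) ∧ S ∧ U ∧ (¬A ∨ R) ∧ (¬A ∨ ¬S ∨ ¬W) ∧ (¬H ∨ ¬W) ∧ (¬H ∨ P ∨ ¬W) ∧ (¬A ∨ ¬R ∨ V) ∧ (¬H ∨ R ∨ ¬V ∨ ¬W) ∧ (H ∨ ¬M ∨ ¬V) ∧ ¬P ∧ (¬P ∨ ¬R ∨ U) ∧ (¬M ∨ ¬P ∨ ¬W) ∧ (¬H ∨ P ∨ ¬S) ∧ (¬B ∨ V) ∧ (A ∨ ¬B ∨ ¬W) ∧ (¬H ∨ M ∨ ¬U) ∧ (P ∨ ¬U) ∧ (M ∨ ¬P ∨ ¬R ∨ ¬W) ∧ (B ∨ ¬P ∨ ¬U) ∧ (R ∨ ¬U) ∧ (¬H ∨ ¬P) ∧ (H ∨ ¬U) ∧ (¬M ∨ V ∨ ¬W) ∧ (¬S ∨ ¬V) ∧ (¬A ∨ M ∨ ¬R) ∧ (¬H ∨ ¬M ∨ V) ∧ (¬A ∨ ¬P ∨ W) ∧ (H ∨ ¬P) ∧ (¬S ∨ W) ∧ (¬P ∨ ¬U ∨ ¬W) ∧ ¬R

Case U = True:
  (S) forces S = True.
  (¬P) forces P = False.
  Clause (P ∨ ¬U) is falsified — contradiction.
Case U = False:
  Clause (U) is falsified — contradiction.
Both cases fail, so the formula is unsatisfiable.

Unsatisfiable — no assignment works.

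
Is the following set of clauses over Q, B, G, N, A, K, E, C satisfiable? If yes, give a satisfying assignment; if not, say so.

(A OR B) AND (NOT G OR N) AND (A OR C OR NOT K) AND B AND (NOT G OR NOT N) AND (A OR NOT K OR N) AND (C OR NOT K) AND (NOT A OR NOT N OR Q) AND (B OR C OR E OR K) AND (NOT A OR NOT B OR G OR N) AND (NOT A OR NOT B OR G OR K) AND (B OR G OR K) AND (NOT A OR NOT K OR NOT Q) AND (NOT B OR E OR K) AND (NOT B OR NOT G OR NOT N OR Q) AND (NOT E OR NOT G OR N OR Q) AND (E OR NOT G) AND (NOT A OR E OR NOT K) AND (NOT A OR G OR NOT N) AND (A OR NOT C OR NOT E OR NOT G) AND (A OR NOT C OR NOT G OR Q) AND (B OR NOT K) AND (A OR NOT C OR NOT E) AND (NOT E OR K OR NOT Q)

Unit clause (B) forces B = True.
Set Q = True.
Try G = True:
  (NOT G OR N) forces N = True.
  clause (NOT G OR NOT N) is falsified — backtrack.
So G = False.
Set N = True.
  then (NOT A OR G OR NOT N) forces A = False.
Try K = False:
  (NOT B OR E OR K) forces E = True.
  clause (NOT E OR K OR NOT Q) is falsified — backtrack.
So K = True.
  then (A OR C OR NOT K) forces C = True.
  then (A OR NOT C OR NOT E) forces E = False.
All clauses satisfied.

Q = True, B = True, G = False, N = True, A = False, K = True, E = False, C = True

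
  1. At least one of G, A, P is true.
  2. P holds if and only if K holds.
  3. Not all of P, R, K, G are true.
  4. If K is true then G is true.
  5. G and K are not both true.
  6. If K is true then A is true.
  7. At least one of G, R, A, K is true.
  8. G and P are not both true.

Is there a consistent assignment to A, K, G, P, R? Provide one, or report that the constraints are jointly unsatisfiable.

A = False, K = False, G = True, P = False, R = False

  (1) {G, A, P}: 1 true — at least one ✓
  (2) P=F, K=F — same ✓
  (3) {P, R, K, G}: 1/4 true — not all ✓
  (4) K=F ⇒ G: vacuous ✓
  (5) G=T, K=F — not both ✓
  (6) K=F ⇒ A: vacuous ✓
  (7) {G, R, A, K}: 1 true — at least one ✓
  (8) G=T, P=F — not both ✓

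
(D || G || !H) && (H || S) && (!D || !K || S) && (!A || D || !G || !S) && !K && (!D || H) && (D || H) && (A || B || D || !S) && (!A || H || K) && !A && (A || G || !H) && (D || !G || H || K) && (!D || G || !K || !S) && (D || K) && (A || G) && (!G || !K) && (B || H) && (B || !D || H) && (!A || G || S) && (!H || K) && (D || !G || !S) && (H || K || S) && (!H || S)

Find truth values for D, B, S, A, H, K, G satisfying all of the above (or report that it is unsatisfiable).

Case D = True:
  (!K) forces K = False.
  (!D || H) forces H = True.
  Clause (!H || K) is falsified — contradiction.
Case D = False:
  (!K) forces K = False.
  Clause (D || K) is falsified — contradiction.
Both cases fail, so the formula is unsatisfiable.

UNSATISFIABLE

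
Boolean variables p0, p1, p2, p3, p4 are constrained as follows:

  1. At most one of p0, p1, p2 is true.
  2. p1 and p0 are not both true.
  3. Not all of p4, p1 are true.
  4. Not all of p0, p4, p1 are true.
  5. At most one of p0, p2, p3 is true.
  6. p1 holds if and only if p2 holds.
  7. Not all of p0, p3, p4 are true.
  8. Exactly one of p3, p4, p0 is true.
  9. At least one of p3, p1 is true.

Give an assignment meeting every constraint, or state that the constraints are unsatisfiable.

p0 = False; p1 = False; p2 = False; p3 = True; p4 = False

  (1) {p0, p1, p2}: 0 true — at most one ✓
  (2) p1=F, p0=F — not both ✓
  (3) {p4, p1}: 0/2 true — not all ✓
  (4) {p0, p4, p1}: 0/3 true — not all ✓
  (5) {p0, p2, p3}: 1 true — at most one ✓
  (6) p1=F, p2=F — same ✓
  (7) {p0, p3, p4}: 1/3 true — not all ✓
  (8) {p3, p4, p0}: 1 true — exactly one ✓
  (9) {p3, p1}: 1 true — at least one ✓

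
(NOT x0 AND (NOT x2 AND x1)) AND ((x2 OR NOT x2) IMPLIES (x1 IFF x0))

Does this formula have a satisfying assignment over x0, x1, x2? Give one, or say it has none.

Unsatisfiable

Case x2 = True: the conjunct NOT x2 is False.
Case x2 = False: the formula simplifies to (NOT x0 AND x1) AND (x1 IFF x0).
  x0 = True: the conjunct NOT x0 is False.
  x0 = False: simplifies to x1 AND NOT x1.
    x1 = True: the conjunct NOT x1 is False.
    x1 = False: the conjunct x1 is False.
Both cases fail — unsatisfiable.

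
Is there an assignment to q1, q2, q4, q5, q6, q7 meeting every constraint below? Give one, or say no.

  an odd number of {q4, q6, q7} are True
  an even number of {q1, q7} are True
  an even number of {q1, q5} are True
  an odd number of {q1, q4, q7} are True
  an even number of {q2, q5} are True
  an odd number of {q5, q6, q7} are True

q1 = True, q2 = True, q4 = True, q5 = True, q6 = True, q7 = True

{q4, q6, q7}: 3 true → odd ✓
{q1, q7}: 2 true → even ✓
{q1, q5}: 2 true → even ✓
{q1, q4, q7}: 3 true → odd ✓
{q2, q5}: 2 true → even ✓
{q5, q6, q7}: 3 true → odd ✓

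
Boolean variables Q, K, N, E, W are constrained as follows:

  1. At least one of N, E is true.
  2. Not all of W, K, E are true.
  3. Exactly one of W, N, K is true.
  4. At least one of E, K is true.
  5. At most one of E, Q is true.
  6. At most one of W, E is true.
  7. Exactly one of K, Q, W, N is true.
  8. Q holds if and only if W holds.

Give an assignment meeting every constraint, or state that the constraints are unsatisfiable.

Q: False; K: False; N: True; E: True; W: False

  (1) {N, E}: 2 true — at least one ✓
  (2) {W, K, E}: 1/3 true — not all ✓
  (3) {W, N, K}: 1 true — exactly one ✓
  (4) {E, K}: 1 true — at least one ✓
  (5) {E, Q}: 1 true — at most one ✓
  (6) {W, E}: 1 true — at most one ✓
  (7) {K, Q, W, N}: 1 true — exactly one ✓
  (8) Q=F, W=F — same ✓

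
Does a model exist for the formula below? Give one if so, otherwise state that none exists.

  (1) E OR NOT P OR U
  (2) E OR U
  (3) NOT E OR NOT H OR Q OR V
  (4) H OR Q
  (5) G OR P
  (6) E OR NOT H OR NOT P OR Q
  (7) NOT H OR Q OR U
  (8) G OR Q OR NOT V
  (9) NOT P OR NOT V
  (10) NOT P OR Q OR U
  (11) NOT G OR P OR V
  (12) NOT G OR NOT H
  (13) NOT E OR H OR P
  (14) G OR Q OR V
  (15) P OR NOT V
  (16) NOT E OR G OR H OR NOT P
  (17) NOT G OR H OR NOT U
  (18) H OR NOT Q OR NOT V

Try V = True:
  (NOT P OR NOT V) forces P = False.
  clause (P OR NOT V) is falsified — backtrack.
So V = False.
Set H = True.
  then (NOT G OR NOT H) forces G = False.
  then (G OR Q OR V) forces Q = True.
  then (G OR P) forces P = True.
Set U = False.
  then (E OR NOT P OR U) forces E = True.
All clauses satisfied.

V: False, H: True, U: False, P: True, G: False, E: True, Q: True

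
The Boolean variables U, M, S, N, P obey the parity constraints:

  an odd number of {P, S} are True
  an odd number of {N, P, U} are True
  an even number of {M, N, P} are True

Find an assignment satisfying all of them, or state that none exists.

U = False, M = True, S = True, N = True, P = False

{P, S}: 1 true → odd ✓
{N, P, U}: 1 true → odd ✓
{M, N, P}: 2 true → even ✓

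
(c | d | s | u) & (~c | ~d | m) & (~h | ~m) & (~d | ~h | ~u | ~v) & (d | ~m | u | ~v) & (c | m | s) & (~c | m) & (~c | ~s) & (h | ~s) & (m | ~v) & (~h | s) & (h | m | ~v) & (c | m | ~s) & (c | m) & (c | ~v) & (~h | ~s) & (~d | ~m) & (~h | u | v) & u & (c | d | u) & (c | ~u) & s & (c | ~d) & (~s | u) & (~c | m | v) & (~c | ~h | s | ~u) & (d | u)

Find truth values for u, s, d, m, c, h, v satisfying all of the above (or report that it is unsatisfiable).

Case s = True:
  (~c | ~s) forces c = False.
  (h | ~s) forces h = True.
  Clause (~h | ~s) is falsified — contradiction.
Case s = False:
  Clause (s) is falsified — contradiction.
Both cases fail, so the formula is unsatisfiable.

No satisfying assignment exists.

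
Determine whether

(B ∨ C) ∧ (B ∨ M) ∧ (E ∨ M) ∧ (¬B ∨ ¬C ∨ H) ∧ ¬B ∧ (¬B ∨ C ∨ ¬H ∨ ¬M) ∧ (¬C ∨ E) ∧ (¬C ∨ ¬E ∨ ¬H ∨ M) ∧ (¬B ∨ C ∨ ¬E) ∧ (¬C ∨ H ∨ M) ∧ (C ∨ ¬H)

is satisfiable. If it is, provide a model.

Unit clause (¬B) forces B = False.
In (B ∨ C) only C is left, so C = True.
In (B ∨ M) only M is left, so M = True.
In (¬C ∨ E) only E is left, so E = True.
Set H = True.
All clauses satisfied.

E = True, C = True, H = True, M = True, B = False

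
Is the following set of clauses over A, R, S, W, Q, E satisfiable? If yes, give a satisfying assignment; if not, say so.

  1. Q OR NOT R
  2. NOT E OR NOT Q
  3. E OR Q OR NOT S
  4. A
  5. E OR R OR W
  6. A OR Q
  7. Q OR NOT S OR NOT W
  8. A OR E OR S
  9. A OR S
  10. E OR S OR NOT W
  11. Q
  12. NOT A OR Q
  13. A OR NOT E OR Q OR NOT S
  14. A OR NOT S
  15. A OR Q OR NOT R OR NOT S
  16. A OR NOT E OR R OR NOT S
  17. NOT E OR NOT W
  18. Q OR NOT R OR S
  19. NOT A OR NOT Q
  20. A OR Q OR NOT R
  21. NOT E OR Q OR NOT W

No satisfying assignment exists.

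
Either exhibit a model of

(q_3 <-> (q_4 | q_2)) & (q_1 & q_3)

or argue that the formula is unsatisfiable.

q_1: True, q_2: True, q_3: True, q_4: True

  q_3 <-> (q_4 | q_2) = True
    q_4 | q_2 = True
  q_1 & q_3 = True
Both conjuncts True, so the formula holds.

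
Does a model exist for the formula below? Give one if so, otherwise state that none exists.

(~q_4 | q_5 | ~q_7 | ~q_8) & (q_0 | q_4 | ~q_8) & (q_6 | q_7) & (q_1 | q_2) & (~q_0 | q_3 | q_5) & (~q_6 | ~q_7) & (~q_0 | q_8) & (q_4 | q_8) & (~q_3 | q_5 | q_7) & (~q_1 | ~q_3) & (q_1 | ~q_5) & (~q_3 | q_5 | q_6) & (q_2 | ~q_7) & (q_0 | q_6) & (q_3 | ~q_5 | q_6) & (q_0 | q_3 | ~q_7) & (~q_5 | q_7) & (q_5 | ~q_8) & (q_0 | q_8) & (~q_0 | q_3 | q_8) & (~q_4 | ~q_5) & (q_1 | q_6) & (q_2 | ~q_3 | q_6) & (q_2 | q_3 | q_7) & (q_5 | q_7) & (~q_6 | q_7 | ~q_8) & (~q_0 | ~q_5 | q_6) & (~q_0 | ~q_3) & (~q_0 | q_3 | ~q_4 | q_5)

UNSATISFIABLE

Case q_5 = True:
  (q_1 | ~q_5) forces q_1 = True.
  (~q_1 | ~q_3) forces q_3 = False.
  (q_3 | ~q_5 | q_6) forces q_6 = True.
  (~q_6 | ~q_7) forces q_7 = False.
  Clause (~q_5 | q_7) is falsified — contradiction.
Case q_5 = False:
  (q_5 | ~q_8) forces q_8 = False.
  (~q_0 | q_8) forces q_0 = False.
  Clause (q_0 | q_8) is falsified — contradiction.
Both cases fail, so the formula is unsatisfiable.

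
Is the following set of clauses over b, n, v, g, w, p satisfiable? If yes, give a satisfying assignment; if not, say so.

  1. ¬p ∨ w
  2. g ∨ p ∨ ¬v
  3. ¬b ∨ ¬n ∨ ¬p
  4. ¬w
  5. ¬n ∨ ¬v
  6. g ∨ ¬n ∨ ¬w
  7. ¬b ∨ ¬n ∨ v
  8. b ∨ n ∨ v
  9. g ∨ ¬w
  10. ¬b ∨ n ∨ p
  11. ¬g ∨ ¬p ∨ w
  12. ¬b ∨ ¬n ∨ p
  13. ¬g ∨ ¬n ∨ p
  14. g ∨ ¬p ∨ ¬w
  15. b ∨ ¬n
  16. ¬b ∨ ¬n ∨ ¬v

Unit clause (¬w) forces w = False.
In (¬p ∨ w) only ¬p is left, so p = False.
Try b = True:
  (¬b ∨ n ∨ p) forces n = True.
  clause (¬b ∨ ¬n ∨ p) is falsified — backtrack.
So b = False.
  then (b ∨ ¬n) forces n = False.
  then (b ∨ n ∨ v) forces v = True.
  then (g ∨ p ∨ ¬v) forces g = True.
All clauses satisfied.

b = False, n = False, v = True, g = True, w = False, p = False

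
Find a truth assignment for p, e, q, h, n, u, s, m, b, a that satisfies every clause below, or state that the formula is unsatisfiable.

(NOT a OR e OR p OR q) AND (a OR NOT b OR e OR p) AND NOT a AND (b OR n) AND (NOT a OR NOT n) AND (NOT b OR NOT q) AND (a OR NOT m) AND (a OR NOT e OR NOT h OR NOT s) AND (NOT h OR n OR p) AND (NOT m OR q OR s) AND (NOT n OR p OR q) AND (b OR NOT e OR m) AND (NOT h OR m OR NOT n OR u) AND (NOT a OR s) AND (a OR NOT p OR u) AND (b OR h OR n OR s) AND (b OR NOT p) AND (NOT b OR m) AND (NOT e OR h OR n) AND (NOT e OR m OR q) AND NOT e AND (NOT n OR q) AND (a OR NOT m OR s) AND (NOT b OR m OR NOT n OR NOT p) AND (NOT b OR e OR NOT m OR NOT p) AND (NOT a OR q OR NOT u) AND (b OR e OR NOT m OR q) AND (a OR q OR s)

Unit clause (NOT a) forces a = False.
In (a OR NOT m) only NOT m is left, so m = False.
In (NOT b OR m) only NOT b is left, so b = False.
Unit clause (NOT e) forces e = False.
In (b OR n) only n is left, so n = True.
In (b OR NOT p) only NOT p is left, so p = False.
In (NOT n OR q) only q is left, so q = True.
Set h = False.
Set u = True.
Set s = True.
All clauses satisfied.

p = False; e = False; q = True; h = False; n = True; u = True; s = True; m = False; b = False; a = False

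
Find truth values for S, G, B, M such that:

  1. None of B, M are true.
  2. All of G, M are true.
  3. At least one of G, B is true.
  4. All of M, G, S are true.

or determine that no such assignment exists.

UNSATISFIABLE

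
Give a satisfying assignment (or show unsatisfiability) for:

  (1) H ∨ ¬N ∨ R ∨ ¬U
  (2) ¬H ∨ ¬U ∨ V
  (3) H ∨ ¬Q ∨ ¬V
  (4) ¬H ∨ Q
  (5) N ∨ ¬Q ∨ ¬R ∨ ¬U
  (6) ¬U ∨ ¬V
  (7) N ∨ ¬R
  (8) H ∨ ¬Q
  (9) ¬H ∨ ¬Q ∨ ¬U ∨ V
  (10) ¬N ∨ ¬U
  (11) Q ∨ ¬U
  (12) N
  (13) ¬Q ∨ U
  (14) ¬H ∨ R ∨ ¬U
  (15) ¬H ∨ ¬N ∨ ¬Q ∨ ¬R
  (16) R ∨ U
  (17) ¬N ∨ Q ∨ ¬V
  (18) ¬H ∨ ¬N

H = False, N = True, R = True, U = False, Q = False, V = False

Unit clause (N) forces N = True.
In (¬H ∨ ¬N) only ¬H is left, so H = False.
In (H ∨ ¬Q) only ¬Q is left, so Q = False.
In (¬N ∨ ¬U) only ¬U is left, so U = False.
In (R ∨ U) only R is left, so R = True.
In (¬N ∨ Q ∨ ¬V) only ¬V is left, so V = False.
All clauses satisfied.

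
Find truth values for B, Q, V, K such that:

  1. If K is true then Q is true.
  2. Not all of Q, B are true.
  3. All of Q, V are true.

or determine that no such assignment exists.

B: False; Q: True; V: True; K: True

  (1) K=T ⇒ Q: T ✓
  (2) {Q, B}: 1/2 true — not all ✓
  (3) {Q, V}: all 2 true ✓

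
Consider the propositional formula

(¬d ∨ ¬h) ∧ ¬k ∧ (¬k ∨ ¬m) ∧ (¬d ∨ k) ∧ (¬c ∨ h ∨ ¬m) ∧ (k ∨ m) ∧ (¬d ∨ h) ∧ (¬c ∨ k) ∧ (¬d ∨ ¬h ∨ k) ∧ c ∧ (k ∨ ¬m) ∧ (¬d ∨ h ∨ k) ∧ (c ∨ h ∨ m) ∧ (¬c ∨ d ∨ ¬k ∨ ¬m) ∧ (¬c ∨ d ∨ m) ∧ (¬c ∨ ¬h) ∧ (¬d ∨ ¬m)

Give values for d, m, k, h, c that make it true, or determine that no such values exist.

Case c = True:
  (¬k) forces k = False.
  Clause (¬c ∨ k) is falsified — contradiction.
Case c = False:
  Clause (c) is falsified — contradiction.
Both cases fail, so the formula is unsatisfiable.

Unsatisfiable — no assignment works.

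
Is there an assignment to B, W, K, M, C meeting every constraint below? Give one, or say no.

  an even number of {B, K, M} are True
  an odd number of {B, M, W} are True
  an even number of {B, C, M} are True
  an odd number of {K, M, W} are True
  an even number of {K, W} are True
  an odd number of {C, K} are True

Adding constraints 1, 2, 5 mod 2: every variable appears an even number of times on the left, so the left side is 0.
But the right sides sum to 1 (mod 2). 0 ≠ 1 — the system is inconsistent.

Unsatisfiable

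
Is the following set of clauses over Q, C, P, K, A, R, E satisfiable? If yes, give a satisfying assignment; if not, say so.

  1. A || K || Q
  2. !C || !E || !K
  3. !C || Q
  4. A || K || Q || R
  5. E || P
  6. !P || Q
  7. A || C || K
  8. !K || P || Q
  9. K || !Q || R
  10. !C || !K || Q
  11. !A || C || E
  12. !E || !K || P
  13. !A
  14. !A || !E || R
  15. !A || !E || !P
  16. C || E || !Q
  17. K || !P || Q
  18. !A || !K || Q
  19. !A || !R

Q = True, C = False, P = True, K = True, A = False, R = True, E = True

Unit clause (!A) forces A = False.
Try Q = False:
  (A || K || Q) forces K = True.
  (!C || Q) forces C = False.
  (!P || Q) forces P = False.
  clause (!K || P || Q) is falsified — backtrack.
So Q = True.
Set C = False.
  then (A || C || K) forces K = True.
  then (C || E || !Q) forces E = True.
  then (!E || !K || P) forces P = True.
Set R = True.
All clauses satisfied.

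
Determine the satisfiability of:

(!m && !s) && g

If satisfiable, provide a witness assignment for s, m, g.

s: False, m: False, g: True

  !m && !s = True
    !m = True
    !s = True
Both conjuncts True, so the formula holds.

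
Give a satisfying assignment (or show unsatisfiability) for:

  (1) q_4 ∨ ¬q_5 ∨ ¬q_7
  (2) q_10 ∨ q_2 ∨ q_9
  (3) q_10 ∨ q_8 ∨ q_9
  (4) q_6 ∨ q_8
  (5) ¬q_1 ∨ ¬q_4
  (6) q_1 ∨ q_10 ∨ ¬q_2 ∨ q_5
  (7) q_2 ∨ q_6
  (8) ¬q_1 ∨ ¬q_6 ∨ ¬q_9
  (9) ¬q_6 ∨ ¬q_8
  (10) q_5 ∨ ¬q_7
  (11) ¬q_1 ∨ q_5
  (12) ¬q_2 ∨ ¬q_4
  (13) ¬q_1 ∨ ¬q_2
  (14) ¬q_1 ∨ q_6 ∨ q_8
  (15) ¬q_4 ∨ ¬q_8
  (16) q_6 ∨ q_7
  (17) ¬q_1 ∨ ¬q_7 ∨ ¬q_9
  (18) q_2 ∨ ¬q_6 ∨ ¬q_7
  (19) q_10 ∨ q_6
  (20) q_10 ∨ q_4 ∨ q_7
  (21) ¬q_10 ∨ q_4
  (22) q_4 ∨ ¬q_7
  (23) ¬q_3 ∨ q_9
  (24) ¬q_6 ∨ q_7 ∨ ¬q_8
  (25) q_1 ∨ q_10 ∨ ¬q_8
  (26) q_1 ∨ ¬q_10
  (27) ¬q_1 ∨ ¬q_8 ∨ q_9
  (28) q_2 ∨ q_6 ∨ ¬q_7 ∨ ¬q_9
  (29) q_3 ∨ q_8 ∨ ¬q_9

q_1=F, q_2=F, q_3=T, q_4=T, q_5=F, q_6=T, q_7=F, q_8=F, q_9=T, q_10=F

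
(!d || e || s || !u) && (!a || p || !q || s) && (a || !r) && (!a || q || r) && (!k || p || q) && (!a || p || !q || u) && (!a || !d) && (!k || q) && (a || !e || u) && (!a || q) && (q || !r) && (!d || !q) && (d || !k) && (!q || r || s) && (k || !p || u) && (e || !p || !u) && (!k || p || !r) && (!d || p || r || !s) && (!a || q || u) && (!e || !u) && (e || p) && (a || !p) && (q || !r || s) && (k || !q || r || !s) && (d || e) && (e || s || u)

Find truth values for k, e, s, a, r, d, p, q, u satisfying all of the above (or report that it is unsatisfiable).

Case a = True:
  (!a || !d) forces d = False.
  (!a || q) forces q = True.
  (d || !k) forces k = False.
  (d || e) forces e = True.
  (!e || !u) forces u = False.
  (!a || p || !q || u) forces p = True.
  Clause (k || !p || u) is falsified — contradiction.
Case a = False:
  (a || !r) forces r = False.
  (a || !p) forces p = False.
  (e || p) forces e = True.
  (a || !e || u) forces u = True.
  Clause (!e || !u) is falsified — contradiction.
Both cases fail, so the formula is unsatisfiable.

Unsatisfiable — no assignment works.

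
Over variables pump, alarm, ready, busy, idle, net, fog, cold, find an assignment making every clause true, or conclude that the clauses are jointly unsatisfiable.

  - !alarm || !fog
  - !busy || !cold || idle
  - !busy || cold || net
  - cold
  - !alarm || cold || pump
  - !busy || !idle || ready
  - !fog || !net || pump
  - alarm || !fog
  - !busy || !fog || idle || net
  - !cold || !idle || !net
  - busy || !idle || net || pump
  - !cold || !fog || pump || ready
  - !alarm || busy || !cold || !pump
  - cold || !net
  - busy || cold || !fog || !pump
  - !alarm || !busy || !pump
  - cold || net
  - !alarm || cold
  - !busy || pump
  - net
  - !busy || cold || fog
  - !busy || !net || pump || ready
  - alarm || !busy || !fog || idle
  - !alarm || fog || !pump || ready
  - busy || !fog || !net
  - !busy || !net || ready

Unit clause (cold) forces cold = True.
Unit clause (net) forces net = True.
In (!cold || !idle || !net) only !idle is left, so idle = False.
In (!busy || !cold || idle) only !busy is left, so busy = False.
In (busy || !fog || !net) only !fog is left, so fog = False.
Set pump = False.
Set alarm = False.
Set ready = True.
All clauses satisfied.

pump = False; alarm = False; ready = True; busy = False; idle = False; net = True; fog = False; cold = True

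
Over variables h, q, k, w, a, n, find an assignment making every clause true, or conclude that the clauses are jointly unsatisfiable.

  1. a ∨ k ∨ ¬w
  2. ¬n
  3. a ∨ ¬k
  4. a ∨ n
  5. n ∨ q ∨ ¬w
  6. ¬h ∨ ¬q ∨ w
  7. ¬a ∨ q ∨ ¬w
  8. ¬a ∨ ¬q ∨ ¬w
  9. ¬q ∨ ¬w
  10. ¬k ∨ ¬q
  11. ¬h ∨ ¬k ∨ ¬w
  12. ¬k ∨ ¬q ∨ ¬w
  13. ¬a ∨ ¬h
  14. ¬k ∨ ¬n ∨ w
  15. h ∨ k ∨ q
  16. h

UNSATISFIABLE

Case h = True:
  (¬n) forces n = False.
  (a ∨ n) forces a = True.
  Clause (¬a ∨ ¬h) is falsified — contradiction.
Case h = False:
  Clause (h) is falsified — contradiction.
Both cases fail, so the formula is unsatisfiable.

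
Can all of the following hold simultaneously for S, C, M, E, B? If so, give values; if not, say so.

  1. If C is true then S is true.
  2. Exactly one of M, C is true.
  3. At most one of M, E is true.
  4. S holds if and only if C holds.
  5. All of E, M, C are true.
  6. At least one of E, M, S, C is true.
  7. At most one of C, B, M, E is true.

Unsatisfiable

Case M = True:
  (2) with M=T forces C = False.
  Constraint (5) is violated (C=F) — contradiction.
Case M = False:
  Constraint (5) is violated (M=F) — contradiction.
Both cases fail — unsatisfiable.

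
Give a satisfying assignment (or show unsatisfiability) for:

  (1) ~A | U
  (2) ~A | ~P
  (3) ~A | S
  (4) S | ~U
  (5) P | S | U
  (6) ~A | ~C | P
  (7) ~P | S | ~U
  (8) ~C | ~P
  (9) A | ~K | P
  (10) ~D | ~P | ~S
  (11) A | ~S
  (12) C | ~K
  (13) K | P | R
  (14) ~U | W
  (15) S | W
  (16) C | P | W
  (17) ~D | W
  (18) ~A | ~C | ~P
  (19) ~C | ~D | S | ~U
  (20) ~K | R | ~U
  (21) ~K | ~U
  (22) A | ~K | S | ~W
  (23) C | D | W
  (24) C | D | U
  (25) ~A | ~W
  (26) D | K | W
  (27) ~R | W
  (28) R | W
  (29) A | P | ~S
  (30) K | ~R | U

Try K = True:
  (C | ~K) forces C = True.
  (~C | ~P) forces P = False.
  (~A | ~C | P) forces A = False.
  clause (A | ~K | P) is falsified — backtrack.
So K = False.
Set S = False.
  then (~A | S) forces A = False.
  then (S | ~U) forces U = False.
  then (P | S | U) forces P = True.
  then (~C | ~P) forces C = False.
  then (S | W) forces W = True.
  then (C | D | U) forces D = True.
  then (K | ~R | U) forces R = False.
All clauses satisfied.

K = False, S = False, C = False, P = True, R = False, D = True, U = False, A = False, W = True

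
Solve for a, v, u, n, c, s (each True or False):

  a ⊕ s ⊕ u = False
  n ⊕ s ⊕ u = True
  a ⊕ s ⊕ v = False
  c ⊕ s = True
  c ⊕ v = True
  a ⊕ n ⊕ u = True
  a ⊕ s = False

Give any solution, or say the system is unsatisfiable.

a = False; v = False; u = False; n = True; c = True; s = False

a ⊕ s ⊕ u = F ⊕ F ⊕ F = False ✓
n ⊕ s ⊕ u = T ⊕ F ⊕ F = True ✓
a ⊕ s ⊕ v = F ⊕ F ⊕ F = False ✓
c ⊕ s = T ⊕ F = True ✓
c ⊕ v = T ⊕ F = True ✓
a ⊕ n ⊕ u = F ⊕ T ⊕ F = True ✓
a ⊕ s = F ⊕ F = False ✓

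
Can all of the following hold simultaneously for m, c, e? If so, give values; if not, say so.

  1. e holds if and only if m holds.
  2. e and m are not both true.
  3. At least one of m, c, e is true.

m: False, c: True, e: False

  (1) e=F, m=F — same ✓
  (2) e=F, m=F — not both ✓
  (3) {m, c, e}: 1 true — at least one ✓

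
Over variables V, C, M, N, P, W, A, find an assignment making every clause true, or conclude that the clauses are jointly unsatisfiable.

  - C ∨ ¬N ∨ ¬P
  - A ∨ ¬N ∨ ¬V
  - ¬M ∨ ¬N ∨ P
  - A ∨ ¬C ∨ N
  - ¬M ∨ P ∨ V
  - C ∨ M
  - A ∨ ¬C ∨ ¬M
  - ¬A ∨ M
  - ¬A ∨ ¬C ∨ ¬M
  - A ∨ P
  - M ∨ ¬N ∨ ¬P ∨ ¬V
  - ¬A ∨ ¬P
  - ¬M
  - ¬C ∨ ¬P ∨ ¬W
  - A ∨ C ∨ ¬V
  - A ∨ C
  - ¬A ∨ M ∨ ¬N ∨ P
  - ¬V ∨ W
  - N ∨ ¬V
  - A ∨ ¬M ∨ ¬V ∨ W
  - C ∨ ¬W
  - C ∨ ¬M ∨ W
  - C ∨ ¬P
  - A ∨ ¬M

Unit clause (¬M) forces M = False.
In (C ∨ M) only C is left, so C = True.
In (¬A ∨ M) only ¬A is left, so A = False.
In (A ∨ P) only P is left, so P = True.
In (¬C ∨ ¬P ∨ ¬W) only ¬W is left, so W = False.
In (¬V ∨ W) only ¬V is left, so V = False.
In (A ∨ ¬C ∨ N) only N is left, so N = True.
All clauses satisfied.

V: False, C: True, M: False, N: True, P: True, W: False, A: False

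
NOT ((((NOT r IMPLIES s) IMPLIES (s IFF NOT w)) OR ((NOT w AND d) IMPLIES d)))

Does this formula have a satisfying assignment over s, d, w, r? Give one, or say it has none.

Unsatisfiable — no assignment works.

Case d = True: the formula becomes NOT ((((NOT r IMPLIES s) IMPLIES (s IFF NOT w)) OR True)) = False.
Case d = False: the formula becomes NOT ((((NOT r IMPLIES s) IMPLIES (s IFF NOT w)) OR True)) = False.
Both cases fail — unsatisfiable.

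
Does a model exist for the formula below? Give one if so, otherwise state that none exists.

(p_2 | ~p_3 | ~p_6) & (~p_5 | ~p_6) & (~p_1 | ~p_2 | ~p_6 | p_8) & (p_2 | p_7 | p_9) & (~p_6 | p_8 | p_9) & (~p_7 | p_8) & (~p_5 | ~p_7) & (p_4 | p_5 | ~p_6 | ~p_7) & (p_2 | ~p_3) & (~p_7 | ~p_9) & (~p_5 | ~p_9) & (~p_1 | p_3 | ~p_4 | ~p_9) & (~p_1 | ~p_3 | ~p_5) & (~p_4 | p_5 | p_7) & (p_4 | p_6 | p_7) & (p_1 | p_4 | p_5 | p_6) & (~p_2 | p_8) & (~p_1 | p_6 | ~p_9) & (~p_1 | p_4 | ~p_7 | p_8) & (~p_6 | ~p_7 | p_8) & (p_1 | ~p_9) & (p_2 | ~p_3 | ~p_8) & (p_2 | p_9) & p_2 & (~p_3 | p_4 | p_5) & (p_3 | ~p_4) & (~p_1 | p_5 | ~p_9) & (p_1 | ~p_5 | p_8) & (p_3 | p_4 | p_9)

Unit clause (p_2) forces p_2 = True.
In (~p_2 | p_8) only p_8 is left, so p_8 = True.
Set p_1 = True.
Set p_3 = True.
  then (~p_1 | ~p_3 | ~p_5) forces p_5 = False.
  then (~p_3 | p_4 | p_5) forces p_4 = True.
  then (~p_1 | p_5 | ~p_9) forces p_9 = False.
  then (~p_4 | p_5 | p_7) forces p_7 = True.
Set p_6 = False.
All clauses satisfied.

p_1 = True; p_2 = True; p_3 = True; p_4 = True; p_5 = False; p_6 = False; p_7 = True; p_8 = True; p_9 = False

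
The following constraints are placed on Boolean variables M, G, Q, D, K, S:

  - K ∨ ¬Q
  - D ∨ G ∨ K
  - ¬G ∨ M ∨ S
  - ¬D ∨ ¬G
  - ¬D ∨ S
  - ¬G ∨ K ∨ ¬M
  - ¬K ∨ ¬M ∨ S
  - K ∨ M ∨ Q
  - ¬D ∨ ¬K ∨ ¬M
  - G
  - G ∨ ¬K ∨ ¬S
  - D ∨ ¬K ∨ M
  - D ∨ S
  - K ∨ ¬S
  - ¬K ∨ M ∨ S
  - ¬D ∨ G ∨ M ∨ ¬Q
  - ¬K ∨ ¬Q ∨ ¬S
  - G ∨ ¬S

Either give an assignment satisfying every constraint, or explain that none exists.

M = True, G = True, Q = False, D = False, K = True, S = True

Unit clause (G) forces G = True.
In (¬D ∨ ¬G) only ¬D is left, so D = False.
In (D ∨ S) only S is left, so S = True.
In (K ∨ ¬S) only K is left, so K = True.
In (¬K ∨ ¬Q ∨ ¬S) only ¬Q is left, so Q = False.
In (D ∨ ¬K ∨ M) only M is left, so M = True.
All clauses satisfied.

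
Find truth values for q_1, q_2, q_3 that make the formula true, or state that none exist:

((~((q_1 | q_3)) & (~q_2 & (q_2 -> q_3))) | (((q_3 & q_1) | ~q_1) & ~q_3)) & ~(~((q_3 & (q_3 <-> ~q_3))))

Unsatisfiable — no assignment works.

The conjunct ~(~((q_3 & (q_3 <-> ~q_3)))) is unsatisfiable on its own:
  q_3=F: evaluates to False.
  q_3=T: evaluates to False.
So the whole conjunction is unsatisfiable.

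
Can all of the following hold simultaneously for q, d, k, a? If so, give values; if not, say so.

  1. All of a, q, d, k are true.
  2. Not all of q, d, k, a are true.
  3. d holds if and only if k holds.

UNSATISFIABLE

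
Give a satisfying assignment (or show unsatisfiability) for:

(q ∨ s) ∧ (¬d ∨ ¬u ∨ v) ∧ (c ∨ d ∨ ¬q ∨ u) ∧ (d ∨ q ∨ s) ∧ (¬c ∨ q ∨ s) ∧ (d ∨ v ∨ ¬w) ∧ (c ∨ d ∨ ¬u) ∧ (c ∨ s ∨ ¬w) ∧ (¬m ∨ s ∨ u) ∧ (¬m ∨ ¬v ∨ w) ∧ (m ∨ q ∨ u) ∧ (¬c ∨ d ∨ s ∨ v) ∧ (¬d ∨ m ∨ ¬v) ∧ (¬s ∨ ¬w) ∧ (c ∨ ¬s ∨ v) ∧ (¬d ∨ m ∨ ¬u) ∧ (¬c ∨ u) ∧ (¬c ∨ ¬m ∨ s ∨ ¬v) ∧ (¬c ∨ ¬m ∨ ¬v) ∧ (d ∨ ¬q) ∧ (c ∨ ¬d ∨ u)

q=F; d=F; s=T; c=T; v=F; w=F; u=T; m=T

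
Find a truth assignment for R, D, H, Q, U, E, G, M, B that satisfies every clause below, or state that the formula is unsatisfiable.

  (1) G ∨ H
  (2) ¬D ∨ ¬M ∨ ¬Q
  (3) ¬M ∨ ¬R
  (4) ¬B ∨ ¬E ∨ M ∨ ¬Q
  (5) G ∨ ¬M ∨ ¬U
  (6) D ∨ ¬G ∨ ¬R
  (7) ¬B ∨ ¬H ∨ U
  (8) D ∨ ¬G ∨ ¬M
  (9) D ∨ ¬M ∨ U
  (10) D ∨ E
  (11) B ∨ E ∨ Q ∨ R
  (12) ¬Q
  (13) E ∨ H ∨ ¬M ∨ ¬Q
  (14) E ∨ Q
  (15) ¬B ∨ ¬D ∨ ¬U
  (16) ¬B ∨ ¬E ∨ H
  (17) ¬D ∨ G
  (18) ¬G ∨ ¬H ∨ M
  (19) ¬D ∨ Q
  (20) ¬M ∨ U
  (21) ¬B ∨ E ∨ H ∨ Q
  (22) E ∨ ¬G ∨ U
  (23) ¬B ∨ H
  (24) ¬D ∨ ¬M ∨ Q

R: True, D: False, H: True, Q: False, U: True, E: True, G: False, M: False, B: True

Unit clause (¬Q) forces Q = False.
In (E ∨ Q) only E is left, so E = True.
In (¬D ∨ Q) only ¬D is left, so D = False.
Set R = True.
  then (¬M ∨ ¬R) forces M = False.
  then (D ∨ ¬G ∨ ¬R) forces G = False.
  then (G ∨ H) forces H = True.
Set U = True.
Set B = True.
All clauses satisfied.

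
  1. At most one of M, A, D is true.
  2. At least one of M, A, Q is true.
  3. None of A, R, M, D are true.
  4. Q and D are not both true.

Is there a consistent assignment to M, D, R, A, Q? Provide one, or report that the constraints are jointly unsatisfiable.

M=F; D=F; R=F; A=F; Q=T

  (1) {M, A, D}: 0 true — at most one ✓
  (2) {M, A, Q}: 1 true — at least one ✓
  (3) {A, R, M, D}: 0 true — none ✓
  (4) Q=T, D=F — not both ✓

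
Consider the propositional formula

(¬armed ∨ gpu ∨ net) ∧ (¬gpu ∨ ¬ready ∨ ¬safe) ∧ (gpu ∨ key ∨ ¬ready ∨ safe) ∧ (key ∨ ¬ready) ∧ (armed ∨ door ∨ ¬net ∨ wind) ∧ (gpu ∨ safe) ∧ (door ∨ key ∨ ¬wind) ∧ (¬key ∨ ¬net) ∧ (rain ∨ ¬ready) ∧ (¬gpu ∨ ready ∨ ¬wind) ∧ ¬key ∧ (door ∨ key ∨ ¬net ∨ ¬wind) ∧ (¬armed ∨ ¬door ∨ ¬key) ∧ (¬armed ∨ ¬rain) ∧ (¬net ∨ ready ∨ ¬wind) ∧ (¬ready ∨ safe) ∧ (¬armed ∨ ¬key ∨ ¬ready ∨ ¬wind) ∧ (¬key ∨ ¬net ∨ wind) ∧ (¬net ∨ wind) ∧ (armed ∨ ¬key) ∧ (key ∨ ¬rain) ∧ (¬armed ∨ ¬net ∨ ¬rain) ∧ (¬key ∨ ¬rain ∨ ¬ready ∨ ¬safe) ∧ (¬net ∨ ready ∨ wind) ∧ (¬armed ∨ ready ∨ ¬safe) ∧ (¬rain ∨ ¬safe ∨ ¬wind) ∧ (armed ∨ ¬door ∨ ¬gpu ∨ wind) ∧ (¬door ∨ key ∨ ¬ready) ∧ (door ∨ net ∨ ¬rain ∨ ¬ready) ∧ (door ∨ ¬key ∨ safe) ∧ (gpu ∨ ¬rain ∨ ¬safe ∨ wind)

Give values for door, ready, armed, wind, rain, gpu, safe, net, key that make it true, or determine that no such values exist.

door = False; ready = False; armed = False; wind = False; rain = False; gpu = True; safe = True; net = False; key = False

Unit clause (¬key) forces key = False.
In (key ∨ ¬rain) only ¬rain is left, so rain = False.
In (key ∨ ¬ready) only ¬ready is left, so ready = False.
Set door = False.
  then (door ∨ key ∨ ¬wind) forces wind = False.
  then (¬net ∨ wind) forces net = False.
Set armed = False.
Set gpu = True.
Set safe = True.
All clauses satisfied.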